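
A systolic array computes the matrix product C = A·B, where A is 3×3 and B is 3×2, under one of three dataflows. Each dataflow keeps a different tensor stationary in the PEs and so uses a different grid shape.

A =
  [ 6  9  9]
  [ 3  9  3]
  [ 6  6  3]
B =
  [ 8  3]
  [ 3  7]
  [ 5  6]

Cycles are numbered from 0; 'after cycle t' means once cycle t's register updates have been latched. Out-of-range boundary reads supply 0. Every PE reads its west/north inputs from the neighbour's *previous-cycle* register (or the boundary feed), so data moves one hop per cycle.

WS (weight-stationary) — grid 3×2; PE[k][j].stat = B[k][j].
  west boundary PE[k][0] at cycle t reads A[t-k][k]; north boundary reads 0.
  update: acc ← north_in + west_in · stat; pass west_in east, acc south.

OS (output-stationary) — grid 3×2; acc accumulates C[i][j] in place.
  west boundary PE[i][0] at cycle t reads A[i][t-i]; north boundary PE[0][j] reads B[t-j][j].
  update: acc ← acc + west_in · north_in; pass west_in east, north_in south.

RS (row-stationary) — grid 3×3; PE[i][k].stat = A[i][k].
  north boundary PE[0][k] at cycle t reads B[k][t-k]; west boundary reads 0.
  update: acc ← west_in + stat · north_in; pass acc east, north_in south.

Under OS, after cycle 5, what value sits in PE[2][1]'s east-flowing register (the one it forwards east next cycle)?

register = 3

OS (3×2). Following PE[2][1] plus its west/north inputs:
  cycle 0: PE[1][1] → acc 0, east 0, south 0
  cycle 0: PE[2][0] → acc 0, east 0, south 0
  cycle 0: PE[2][1] → acc 0, east 0, south 0
  cycle 1: PE[1][1] → acc 0, east 0, south 0
  cycle 1: PE[2][0] → acc 0, east 0, south 0
  cycle 1: PE[2][1] → acc 0, east 0, south 0
  cycle 2: PE[1][1] → acc 9, east 3, south 3
  cycle 2: PE[2][0] → acc 48, east 6, south 8
  cycle 2: PE[2][1] → acc 0, east 0, south 0
  cycle 3: PE[1][1] → acc 72, east 9, south 7
  cycle 3: PE[2][0] → acc 66, east 6, south 3
  cycle 3: PE[2][1] → acc 18, east 6, south 3
  cycle 4: PE[1][1] → acc 90, east 3, south 6
  cycle 4: PE[2][0] → acc 81, east 3, south 5
  cycle 4: PE[2][1] → acc 60, east 6, south 7
  cycle 5: PE[1][1] → acc 90, east 0, south 0
  cycle 5: PE[2][0] → acc 81, east 0, south 0
  cycle 5: PE[2][1] → acc 78, east 3, south 6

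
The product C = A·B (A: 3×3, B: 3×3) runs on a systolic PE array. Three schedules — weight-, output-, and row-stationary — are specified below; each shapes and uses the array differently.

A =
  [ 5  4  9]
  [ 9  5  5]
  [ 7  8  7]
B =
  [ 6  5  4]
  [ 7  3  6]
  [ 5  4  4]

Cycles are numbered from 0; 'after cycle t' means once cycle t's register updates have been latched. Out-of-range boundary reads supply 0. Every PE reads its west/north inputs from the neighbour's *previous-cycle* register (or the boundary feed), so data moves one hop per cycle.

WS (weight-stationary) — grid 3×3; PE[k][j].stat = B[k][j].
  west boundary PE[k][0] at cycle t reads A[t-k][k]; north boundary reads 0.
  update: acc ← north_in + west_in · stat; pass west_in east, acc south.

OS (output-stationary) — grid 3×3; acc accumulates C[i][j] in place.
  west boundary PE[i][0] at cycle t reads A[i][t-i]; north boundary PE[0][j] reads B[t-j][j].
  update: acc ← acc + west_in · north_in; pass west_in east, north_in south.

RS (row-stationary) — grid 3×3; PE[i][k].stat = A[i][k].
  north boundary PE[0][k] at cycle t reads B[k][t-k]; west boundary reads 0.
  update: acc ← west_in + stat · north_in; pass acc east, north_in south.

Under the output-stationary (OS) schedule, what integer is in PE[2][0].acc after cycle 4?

PE[2][0].acc = 133

OS (3×3). Following PE[2][0] plus its west/north inputs:
  [0] (1,0) acc=0 (h:0 v:0)
  [0] (2,0) acc=0 (h:0 v:0)
  [1] (1,0) acc=54 (h:9 v:6)
  [1] (2,0) acc=0 (h:0 v:0)
  [2] (1,0) acc=89 (h:5 v:7)
  [2] (2,0) acc=42 (h:7 v:6)
  [3] (1,0) acc=114 (h:5 v:5)
  [3] (2,0) acc=98 (h:8 v:7)
  [4] (1,0) acc=114 (h:0 v:0)
  [4] (2,0) acc=133 (h:7 v:5)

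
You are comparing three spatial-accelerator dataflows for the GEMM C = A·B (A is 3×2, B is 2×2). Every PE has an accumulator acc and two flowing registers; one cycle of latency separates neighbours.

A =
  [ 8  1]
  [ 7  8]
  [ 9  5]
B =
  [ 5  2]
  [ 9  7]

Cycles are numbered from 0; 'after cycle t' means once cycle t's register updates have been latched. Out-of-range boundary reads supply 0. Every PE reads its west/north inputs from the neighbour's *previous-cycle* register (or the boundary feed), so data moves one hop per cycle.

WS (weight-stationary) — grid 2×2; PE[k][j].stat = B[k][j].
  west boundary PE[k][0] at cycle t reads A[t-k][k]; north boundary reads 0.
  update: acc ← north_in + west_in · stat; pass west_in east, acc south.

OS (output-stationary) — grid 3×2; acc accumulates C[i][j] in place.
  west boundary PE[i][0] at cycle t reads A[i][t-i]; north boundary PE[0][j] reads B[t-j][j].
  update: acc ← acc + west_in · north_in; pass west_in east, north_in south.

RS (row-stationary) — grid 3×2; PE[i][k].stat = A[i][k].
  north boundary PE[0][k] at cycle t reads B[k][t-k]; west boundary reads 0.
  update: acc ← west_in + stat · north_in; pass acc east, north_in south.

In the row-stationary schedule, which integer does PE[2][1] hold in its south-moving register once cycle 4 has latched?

register = 7

Tracing RS — 3×2 array, target PE[2][1]:
  after 0 — PE[1][1] acc=0, pass-E 0, pass-S 0
  after 0 — PE[2][0] acc=0, pass-E 0, pass-S 0
  after 0 — PE[2][1] acc=0, pass-E 0, pass-S 0
  after 1 — PE[1][1] acc=0, pass-E 0, pass-S 0
  after 1 — PE[2][0] acc=0, pass-E 0, pass-S 0
  after 1 — PE[2][1] acc=0, pass-E 0, pass-S 0
  after 2 — PE[1][1] acc=107, pass-E 107, pass-S 9
  after 2 — PE[2][0] acc=45, pass-E 45, pass-S 5
  after 2 — PE[2][1] acc=0, pass-E 0, pass-S 0
  after 3 — PE[1][1] acc=70, pass-E 70, pass-S 7
  after 3 — PE[2][0] acc=18, pass-E 18, pass-S 2
  after 3 — PE[2][1] acc=90, pass-E 90, pass-S 9
  after 4 — PE[1][1] acc=0, pass-E 0, pass-S 0
  after 4 — PE[2][0] acc=0, pass-E 0, pass-S 0
  after 4 — PE[2][1] acc=53, pass-E 53, pass-S 7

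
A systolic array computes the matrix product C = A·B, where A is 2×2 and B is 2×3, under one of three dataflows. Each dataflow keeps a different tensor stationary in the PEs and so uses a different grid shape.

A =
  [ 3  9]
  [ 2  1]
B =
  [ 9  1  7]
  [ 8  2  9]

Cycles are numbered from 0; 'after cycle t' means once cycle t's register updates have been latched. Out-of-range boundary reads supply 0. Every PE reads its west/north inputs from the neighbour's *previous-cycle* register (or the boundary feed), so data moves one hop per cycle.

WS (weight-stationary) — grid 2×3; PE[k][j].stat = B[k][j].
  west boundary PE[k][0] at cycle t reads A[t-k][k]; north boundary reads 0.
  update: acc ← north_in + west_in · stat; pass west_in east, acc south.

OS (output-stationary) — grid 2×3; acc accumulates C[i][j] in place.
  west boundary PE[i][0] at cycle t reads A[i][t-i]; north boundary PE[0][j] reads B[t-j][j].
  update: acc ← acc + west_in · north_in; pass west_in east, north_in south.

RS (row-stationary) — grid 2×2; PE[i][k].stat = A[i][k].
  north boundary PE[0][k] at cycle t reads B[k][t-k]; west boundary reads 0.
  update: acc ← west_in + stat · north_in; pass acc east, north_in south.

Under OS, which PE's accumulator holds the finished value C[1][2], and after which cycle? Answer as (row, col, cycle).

(row, col, cycle) = (1, 2, 4)

OS — PE[1][2] is where C[1][2] collects:
  [0] (1,2) acc=0 (h:0 v:0)
  [1] (1,2) acc=0 (h:0 v:0)
  [2] (1,2) acc=0 (h:0 v:0)
  [3] (1,2) acc=14 (h:2 v:7)
  [4] (1,2) acc=23 (h:1 v:9)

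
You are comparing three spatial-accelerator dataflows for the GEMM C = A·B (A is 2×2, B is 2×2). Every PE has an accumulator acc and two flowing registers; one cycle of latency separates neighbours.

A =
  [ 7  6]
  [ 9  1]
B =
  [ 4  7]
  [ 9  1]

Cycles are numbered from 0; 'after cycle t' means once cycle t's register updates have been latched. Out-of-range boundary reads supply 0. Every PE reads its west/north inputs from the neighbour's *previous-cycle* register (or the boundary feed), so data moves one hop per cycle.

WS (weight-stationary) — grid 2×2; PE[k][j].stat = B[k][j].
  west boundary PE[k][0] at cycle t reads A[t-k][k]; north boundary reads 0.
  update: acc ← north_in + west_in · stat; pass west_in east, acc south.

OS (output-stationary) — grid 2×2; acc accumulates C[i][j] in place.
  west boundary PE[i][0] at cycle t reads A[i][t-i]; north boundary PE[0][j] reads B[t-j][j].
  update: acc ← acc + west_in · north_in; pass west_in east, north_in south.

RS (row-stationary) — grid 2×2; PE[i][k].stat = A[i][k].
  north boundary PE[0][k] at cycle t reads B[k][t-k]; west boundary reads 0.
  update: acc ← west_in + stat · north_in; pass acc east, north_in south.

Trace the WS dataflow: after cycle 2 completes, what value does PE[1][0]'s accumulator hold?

PE[1][0].acc = 45

Tracing WS — 2×2 array, target PE[1][0]:
  @0  [0,0]  acc 28  |  →7  ↓28
  @0  [1,0]  acc 0  |  →0  ↓0
  @1  [0,0]  acc 36  |  →9  ↓36
  @1  [1,0]  acc 82  |  →6  ↓82
  @2  [0,0]  acc 0  |  →0  ↓0
  @2  [1,0]  acc 45  |  →1  ↓45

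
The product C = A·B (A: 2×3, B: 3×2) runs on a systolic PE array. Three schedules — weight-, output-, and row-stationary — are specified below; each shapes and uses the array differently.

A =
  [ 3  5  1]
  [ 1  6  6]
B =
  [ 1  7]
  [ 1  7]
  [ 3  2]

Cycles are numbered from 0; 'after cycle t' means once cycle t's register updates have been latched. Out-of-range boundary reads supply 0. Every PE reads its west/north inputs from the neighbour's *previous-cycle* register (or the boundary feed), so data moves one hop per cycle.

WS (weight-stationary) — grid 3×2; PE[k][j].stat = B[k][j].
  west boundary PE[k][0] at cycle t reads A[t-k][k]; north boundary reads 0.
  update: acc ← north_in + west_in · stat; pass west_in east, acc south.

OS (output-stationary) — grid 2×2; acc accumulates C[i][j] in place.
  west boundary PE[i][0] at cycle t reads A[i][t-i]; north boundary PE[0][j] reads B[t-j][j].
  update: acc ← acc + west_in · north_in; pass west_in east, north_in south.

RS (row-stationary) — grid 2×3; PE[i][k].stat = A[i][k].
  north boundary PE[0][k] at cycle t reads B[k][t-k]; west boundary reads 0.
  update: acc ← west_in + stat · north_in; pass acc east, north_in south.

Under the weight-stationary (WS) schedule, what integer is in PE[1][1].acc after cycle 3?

PE[1][1].acc = 49

WS on a 3×2 grid — tracing PE[1][1] and its feeders:
  0: (0,1).acc=0  regs=<0,0>
  0: (1,0).acc=0  regs=<0,0>
  0: (1,1).acc=0  regs=<0,0>
  1: (0,1).acc=21  regs=<3,21>
  1: (1,0).acc=8  regs=<5,8>
  1: (1,1).acc=0  regs=<0,0>
  2: (0,1).acc=7  regs=<1,7>
  2: (1,0).acc=7  regs=<6,7>
  2: (1,1).acc=56  regs=<5,56>
  3: (0,1).acc=0  regs=<0,0>
  3: (1,0).acc=0  regs=<0,0>
  3: (1,1).acc=49  regs=<6,49>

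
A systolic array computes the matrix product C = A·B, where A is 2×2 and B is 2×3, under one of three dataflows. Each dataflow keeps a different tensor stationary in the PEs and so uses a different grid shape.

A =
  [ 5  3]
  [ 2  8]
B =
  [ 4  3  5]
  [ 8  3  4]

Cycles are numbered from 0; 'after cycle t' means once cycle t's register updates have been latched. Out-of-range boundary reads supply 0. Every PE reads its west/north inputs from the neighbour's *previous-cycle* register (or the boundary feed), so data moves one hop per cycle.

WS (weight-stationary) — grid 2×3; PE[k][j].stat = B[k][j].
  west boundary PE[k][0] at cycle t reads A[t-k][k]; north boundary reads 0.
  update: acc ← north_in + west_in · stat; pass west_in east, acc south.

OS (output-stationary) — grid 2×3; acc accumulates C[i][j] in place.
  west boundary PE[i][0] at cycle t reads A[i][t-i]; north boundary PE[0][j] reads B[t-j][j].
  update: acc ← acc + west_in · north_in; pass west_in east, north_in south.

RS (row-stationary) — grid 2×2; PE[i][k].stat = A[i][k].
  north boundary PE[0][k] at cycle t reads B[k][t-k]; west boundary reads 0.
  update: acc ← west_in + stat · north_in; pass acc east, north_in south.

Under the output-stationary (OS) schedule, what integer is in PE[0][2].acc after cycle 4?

OS on a 2×3 grid — tracing PE[0][2] and its feeders:
  [0] (0,1) acc=0 (h:0 v:0)
  [0] (0,2) acc=0 (h:0 v:0)
  [1] (0,1) acc=15 (h:5 v:3)
  [1] (0,2) acc=0 (h:0 v:0)
  [2] (0,1) acc=24 (h:3 v:3)
  [2] (0,2) acc=25 (h:5 v:5)
  [3] (0,1) acc=24 (h:0 v:0)
  [3] (0,2) acc=37 (h:3 v:4)
  [4] (0,1) acc=24 (h:0 v:0)
  [4] (0,2) acc=37 (h:0 v:0)

PE[0][2].acc = 37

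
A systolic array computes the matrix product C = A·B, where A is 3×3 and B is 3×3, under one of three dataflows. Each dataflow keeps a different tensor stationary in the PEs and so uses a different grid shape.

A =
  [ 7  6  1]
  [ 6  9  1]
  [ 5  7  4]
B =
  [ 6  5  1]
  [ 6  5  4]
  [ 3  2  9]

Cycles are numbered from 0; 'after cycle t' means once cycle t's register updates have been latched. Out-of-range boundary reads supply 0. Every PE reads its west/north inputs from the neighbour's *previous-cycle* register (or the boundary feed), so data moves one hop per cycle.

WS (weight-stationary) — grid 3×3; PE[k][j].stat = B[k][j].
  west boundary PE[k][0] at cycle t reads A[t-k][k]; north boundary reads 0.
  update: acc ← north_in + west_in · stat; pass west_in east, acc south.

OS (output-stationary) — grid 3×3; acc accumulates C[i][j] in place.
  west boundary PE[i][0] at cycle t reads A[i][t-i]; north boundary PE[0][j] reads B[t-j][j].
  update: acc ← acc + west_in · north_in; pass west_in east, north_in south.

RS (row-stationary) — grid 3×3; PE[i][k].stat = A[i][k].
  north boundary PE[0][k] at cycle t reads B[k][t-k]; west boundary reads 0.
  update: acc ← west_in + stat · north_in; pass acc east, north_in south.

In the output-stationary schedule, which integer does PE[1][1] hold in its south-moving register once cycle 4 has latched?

OS on a 3×3 grid — tracing PE[1][1] and its feeders:
  cycle 0: PE[0][1] → acc 0, east 0, south 0
  cycle 0: PE[1][0] → acc 0, east 0, south 0
  cycle 0: PE[1][1] → acc 0, east 0, south 0
  cycle 1: PE[0][1] → acc 35, east 7, south 5
  cycle 1: PE[1][0] → acc 36, east 6, south 6
  cycle 1: PE[1][1] → acc 0, east 0, south 0
  cycle 2: PE[0][1] → acc 65, east 6, south 5
  cycle 2: PE[1][0] → acc 90, east 9, south 6
  cycle 2: PE[1][1] → acc 30, east 6, south 5
  cycle 3: PE[0][1] → acc 67, east 1, south 2
  cycle 3: PE[1][0] → acc 93, east 1, south 3
  cycle 3: PE[1][1] → acc 75, east 9, south 5
  cycle 4: PE[0][1] → acc 67, east 0, south 0
  cycle 4: PE[1][0] → acc 93, east 0, south 0
  cycle 4: PE[1][1] → acc 77, east 1, south 2

register = 2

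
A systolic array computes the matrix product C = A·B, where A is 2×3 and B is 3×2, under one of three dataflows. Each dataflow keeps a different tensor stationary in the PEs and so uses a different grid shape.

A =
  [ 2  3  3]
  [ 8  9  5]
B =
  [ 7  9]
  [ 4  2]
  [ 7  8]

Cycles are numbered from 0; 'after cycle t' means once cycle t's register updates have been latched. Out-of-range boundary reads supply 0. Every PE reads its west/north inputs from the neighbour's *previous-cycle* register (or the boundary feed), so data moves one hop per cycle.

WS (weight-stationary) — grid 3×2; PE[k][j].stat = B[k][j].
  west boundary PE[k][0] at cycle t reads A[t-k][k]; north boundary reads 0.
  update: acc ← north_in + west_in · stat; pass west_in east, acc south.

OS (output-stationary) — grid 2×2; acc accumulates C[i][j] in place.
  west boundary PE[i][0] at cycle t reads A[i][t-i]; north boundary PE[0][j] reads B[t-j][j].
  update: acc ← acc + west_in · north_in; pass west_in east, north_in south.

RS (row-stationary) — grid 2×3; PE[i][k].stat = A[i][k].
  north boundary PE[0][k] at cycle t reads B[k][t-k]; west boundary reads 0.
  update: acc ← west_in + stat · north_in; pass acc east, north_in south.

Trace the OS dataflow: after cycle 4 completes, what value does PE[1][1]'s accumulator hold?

OS (2×2). Following PE[1][1] plus its west/north inputs:
  t=0 PE[0][1]: acc=0 h=0 v=0
  t=0 PE[1][0]: acc=0 h=0 v=0
  t=0 PE[1][1]: acc=0 h=0 v=0
  t=1 PE[0][1]: acc=18 h=2 v=9
  t=1 PE[1][0]: acc=56 h=8 v=7
  t=1 PE[1][1]: acc=0 h=0 v=0
  t=2 PE[0][1]: acc=24 h=3 v=2
  t=2 PE[1][0]: acc=92 h=9 v=4
  t=2 PE[1][1]: acc=72 h=8 v=9
  t=3 PE[0][1]: acc=48 h=3 v=8
  t=3 PE[1][0]: acc=127 h=5 v=7
  t=3 PE[1][1]: acc=90 h=9 v=2
  t=4 PE[0][1]: acc=48 h=0 v=0
  t=4 PE[1][0]: acc=127 h=0 v=0
  t=4 PE[1][1]: acc=130 h=5 v=8

PE[1][1].acc = 130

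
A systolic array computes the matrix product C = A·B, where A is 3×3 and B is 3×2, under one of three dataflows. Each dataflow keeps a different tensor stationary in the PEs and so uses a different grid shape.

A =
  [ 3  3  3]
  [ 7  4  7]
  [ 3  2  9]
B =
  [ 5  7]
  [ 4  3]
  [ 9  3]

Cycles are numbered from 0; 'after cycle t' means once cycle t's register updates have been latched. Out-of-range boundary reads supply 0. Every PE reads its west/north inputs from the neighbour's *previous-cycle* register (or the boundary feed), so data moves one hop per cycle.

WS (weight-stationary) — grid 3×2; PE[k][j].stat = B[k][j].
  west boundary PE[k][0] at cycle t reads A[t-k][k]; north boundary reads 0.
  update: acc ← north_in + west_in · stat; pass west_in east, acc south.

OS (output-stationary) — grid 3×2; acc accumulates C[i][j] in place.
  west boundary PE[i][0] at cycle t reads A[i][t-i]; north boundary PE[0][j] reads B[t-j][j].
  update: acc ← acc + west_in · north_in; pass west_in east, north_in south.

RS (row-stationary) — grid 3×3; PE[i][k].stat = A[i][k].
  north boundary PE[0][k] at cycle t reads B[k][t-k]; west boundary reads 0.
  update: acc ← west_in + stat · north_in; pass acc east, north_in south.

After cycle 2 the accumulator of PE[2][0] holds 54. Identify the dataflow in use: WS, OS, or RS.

dataflow = WS

Under WS (3×2), PE[2][0]:
  step 0 · PE2,0: acc=0; fwd→0 fwd↓0
  step 1 · PE2,0: acc=0; fwd→0 fwd↓0
  step 2 · PE2,0: acc=54; fwd→3 fwd↓54
Under OS (3×2), PE[2][0]:
  step 0 · PE2,0: acc=0; fwd→0 fwd↓0
  step 1 · PE2,0: acc=0; fwd→0 fwd↓0
  step 2 · PE2,0: acc=15; fwd→3 fwd↓5
Under RS (3×3), PE[2][0]:
  step 0 · PE2,0: acc=0; fwd→0 fwd↓0
  step 1 · PE2,0: acc=0; fwd→0 fwd↓0
  step 2 · PE2,0: acc=15; fwd→15 fwd↓5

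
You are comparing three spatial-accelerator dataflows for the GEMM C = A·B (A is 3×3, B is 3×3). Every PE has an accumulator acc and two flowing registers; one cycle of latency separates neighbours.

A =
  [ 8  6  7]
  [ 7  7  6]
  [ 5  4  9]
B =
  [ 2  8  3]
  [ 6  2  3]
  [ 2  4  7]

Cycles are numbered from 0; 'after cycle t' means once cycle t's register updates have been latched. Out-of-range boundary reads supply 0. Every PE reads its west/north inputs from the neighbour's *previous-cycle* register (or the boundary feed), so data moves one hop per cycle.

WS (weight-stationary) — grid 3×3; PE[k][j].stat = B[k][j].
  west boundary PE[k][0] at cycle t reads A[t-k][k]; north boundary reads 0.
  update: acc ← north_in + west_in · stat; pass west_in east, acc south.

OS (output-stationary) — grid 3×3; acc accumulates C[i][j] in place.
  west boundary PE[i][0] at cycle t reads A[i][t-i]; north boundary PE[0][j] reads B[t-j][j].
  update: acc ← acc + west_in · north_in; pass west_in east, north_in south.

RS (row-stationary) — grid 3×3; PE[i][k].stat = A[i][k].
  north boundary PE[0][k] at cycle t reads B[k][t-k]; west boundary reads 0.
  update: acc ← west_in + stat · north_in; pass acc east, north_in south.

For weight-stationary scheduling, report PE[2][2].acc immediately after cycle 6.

PE[2][2].acc = 90

WS 3×3: PE[2][2] cycle-by-cycle (with neighbour feeds):
  step 0 · PE1,2: acc=0; fwd→0 fwd↓0
  step 0 · PE2,1: acc=0; fwd→0 fwd↓0
  step 0 · PE2,2: acc=0; fwd→0 fwd↓0
  step 1 · PE1,2: acc=0; fwd→0 fwd↓0
  step 1 · PE2,1: acc=0; fwd→0 fwd↓0
  step 1 · PE2,2: acc=0; fwd→0 fwd↓0
  step 2 · PE1,2: acc=0; fwd→0 fwd↓0
  step 2 · PE2,1: acc=0; fwd→0 fwd↓0
  step 2 · PE2,2: acc=0; fwd→0 fwd↓0
  step 3 · PE1,2: acc=42; fwd→6 fwd↓42
  step 3 · PE2,1: acc=104; fwd→7 fwd↓104
  step 3 · PE2,2: acc=0; fwd→0 fwd↓0
  step 4 · PE1,2: acc=42; fwd→7 fwd↓42
  step 4 · PE2,1: acc=94; fwd→6 fwd↓94
  step 4 · PE2,2: acc=91; fwd→7 fwd↓91
  step 5 · PE1,2: acc=27; fwd→4 fwd↓27
  step 5 · PE2,1: acc=84; fwd→9 fwd↓84
  step 5 · PE2,2: acc=84; fwd→6 fwd↓84
  step 6 · PE1,2: acc=0; fwd→0 fwd↓0
  step 6 · PE2,1: acc=0; fwd→0 fwd↓0
  step 6 · PE2,2: acc=90; fwd→9 fwd↓90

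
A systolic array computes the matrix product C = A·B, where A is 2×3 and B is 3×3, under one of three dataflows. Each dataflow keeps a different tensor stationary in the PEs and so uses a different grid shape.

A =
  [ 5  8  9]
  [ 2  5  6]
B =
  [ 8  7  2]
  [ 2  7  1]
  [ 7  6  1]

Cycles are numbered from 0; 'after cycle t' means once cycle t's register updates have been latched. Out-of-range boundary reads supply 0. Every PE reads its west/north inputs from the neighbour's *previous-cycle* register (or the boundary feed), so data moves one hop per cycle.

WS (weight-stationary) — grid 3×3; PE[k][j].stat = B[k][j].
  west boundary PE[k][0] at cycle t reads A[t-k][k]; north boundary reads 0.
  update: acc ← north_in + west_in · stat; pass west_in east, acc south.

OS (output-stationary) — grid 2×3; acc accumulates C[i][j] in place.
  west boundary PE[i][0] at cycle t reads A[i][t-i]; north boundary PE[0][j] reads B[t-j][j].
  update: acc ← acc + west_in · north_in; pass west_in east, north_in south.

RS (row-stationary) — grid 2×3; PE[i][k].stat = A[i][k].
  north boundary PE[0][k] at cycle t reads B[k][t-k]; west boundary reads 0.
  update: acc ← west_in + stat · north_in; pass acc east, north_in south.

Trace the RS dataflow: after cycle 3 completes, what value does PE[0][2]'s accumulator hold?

PE[0][2].acc = 145

Tracing RS — 2×3 array, target PE[0][2]:
  c0 r0c1: 0 / 0 / 0
  c0 r0c2: 0 / 0 / 0
  c1 r0c1: 56 / 56 / 2
  c1 r0c2: 0 / 0 / 0
  c2 r0c1: 91 / 91 / 7
  c2 r0c2: 119 / 119 / 7
  c3 r0c1: 18 / 18 / 1
  c3 r0c2: 145 / 145 / 6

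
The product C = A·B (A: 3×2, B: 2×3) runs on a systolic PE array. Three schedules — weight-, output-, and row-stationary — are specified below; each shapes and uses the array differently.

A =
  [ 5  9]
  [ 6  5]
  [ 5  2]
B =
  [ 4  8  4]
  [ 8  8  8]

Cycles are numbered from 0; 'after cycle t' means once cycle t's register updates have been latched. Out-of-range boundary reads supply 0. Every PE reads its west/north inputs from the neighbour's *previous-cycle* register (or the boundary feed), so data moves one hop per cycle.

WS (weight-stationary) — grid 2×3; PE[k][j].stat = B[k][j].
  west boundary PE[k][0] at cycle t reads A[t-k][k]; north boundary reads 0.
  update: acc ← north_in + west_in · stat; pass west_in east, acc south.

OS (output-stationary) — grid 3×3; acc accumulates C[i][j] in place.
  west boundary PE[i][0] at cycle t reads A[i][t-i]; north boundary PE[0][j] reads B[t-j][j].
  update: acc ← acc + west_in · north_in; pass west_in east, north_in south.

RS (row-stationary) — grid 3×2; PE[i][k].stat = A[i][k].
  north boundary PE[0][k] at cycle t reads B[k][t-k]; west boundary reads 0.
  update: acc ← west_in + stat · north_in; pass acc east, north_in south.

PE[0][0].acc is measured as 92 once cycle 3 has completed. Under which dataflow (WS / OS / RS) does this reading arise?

Under WS (2×3), PE[0][0]:
  [0] (0,0) acc=20 (h:5 v:20)
  [1] (0,0) acc=24 (h:6 v:24)
  [2] (0,0) acc=20 (h:5 v:20)
  [3] (0,0) acc=0 (h:0 v:0)
Under OS (3×3), PE[0][0]:
  [0] (0,0) acc=20 (h:5 v:4)
  [1] (0,0) acc=92 (h:9 v:8)
  [2] (0,0) acc=92 (h:0 v:0)
  [3] (0,0) acc=92 (h:0 v:0)
Under RS (3×2), PE[0][0]:
  [0] (0,0) acc=20 (h:20 v:4)
  [1] (0,0) acc=40 (h:40 v:8)
  [2] (0,0) acc=20 (h:20 v:4)
  [3] (0,0) acc=0 (h:0 v:0)

dataflow = OS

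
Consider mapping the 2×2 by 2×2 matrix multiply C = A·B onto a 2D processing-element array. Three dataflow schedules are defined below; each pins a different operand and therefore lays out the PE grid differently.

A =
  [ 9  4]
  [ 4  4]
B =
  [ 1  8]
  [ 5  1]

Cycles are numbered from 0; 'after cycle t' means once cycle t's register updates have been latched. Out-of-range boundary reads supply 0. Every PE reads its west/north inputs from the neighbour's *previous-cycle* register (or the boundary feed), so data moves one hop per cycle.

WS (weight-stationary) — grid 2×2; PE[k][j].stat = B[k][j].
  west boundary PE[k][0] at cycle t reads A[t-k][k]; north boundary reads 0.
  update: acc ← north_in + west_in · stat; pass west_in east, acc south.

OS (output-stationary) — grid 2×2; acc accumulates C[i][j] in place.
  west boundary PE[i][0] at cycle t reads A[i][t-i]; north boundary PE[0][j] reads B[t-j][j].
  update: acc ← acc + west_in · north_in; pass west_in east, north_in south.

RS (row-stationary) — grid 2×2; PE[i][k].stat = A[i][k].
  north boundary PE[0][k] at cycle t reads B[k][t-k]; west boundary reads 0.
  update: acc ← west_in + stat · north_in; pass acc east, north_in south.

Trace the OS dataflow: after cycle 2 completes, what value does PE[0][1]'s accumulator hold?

PE[0][1].acc = 76

OS (2×2). Following PE[0][1] plus its west/north inputs:
  @0  [0,0]  acc 9  |  →9  ↓1
  @0  [0,1]  acc 0  |  →0  ↓0
  @1  [0,0]  acc 29  |  →4  ↓5
  @1  [0,1]  acc 72  |  →9  ↓8
  @2  [0,0]  acc 29  |  →0  ↓0
  @2  [0,1]  acc 76  |  →4  ↓1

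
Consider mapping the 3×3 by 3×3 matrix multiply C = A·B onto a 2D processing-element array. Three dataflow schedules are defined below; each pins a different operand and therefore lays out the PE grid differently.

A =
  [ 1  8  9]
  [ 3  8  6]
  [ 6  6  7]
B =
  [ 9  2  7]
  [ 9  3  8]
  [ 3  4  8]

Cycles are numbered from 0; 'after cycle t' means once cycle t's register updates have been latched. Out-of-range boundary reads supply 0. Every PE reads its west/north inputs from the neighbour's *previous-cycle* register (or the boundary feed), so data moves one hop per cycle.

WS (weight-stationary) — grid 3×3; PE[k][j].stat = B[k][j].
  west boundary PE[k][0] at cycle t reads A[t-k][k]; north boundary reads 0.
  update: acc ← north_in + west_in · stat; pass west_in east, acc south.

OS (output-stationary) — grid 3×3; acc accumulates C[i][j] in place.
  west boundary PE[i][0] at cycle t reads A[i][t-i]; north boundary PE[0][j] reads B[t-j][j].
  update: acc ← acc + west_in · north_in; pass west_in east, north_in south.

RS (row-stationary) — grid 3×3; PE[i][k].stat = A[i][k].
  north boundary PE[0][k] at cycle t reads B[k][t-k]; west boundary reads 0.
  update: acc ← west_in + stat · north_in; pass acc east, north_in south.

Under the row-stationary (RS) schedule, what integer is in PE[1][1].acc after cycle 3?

RS on a 3×3 grid — tracing PE[1][1] and its feeders:
  0: (0,1).acc=0  regs=<0,0>
  0: (1,0).acc=0  regs=<0,0>
  0: (1,1).acc=0  regs=<0,0>
  1: (0,1).acc=81  regs=<81,9>
  1: (1,0).acc=27  regs=<27,9>
  1: (1,1).acc=0  regs=<0,0>
  2: (0,1).acc=26  regs=<26,3>
  2: (1,0).acc=6  regs=<6,2>
  2: (1,1).acc=99  regs=<99,9>
  3: (0,1).acc=71  regs=<71,8>
  3: (1,0).acc=21  regs=<21,7>
  3: (1,1).acc=30  regs=<30,3>

PE[1][1].acc = 30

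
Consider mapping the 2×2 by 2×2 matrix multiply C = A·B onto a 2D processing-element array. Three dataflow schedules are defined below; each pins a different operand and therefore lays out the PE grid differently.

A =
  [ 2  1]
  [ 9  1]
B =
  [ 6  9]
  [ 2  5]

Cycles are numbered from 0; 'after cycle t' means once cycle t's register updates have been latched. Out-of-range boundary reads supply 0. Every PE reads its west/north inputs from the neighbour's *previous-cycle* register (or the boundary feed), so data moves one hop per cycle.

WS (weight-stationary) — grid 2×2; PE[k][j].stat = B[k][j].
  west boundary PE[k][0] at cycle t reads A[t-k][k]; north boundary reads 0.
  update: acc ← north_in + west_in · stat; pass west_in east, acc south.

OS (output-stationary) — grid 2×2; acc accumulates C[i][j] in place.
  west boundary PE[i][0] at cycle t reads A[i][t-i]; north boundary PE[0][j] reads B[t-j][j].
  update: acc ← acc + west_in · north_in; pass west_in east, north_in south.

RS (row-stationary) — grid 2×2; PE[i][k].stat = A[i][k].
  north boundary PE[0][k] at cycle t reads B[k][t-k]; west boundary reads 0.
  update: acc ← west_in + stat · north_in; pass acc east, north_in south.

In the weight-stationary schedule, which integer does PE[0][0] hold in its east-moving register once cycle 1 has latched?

WS (2×2). Following PE[0][0] plus its west/north inputs:
  cycle 0: PE[0][0] → acc 12, east 2, south 12
  cycle 1: PE[0][0] → acc 54, east 9, south 54

register = 9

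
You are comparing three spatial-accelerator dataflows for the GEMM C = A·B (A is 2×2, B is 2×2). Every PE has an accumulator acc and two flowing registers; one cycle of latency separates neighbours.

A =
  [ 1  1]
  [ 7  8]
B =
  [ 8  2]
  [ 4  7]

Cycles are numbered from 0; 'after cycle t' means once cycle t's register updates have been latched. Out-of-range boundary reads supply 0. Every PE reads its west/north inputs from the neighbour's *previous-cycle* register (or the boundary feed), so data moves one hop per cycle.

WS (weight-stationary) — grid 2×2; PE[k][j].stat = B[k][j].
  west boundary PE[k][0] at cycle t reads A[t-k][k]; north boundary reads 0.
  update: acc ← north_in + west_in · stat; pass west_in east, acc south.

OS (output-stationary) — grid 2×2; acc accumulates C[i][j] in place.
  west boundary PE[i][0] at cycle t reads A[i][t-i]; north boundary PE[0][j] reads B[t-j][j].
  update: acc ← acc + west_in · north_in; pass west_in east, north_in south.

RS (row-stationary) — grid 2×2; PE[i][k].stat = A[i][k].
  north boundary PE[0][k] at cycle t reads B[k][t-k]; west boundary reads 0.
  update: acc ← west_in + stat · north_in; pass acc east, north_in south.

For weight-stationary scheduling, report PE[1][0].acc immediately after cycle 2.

PE[1][0].acc = 88

WS (2×2). Following PE[1][0] plus its west/north inputs:
  [0] (0,0) acc=8 (h:1 v:8)
  [0] (1,0) acc=0 (h:0 v:0)
  [1] (0,0) acc=56 (h:7 v:56)
  [1] (1,0) acc=12 (h:1 v:12)
  [2] (0,0) acc=0 (h:0 v:0)
  [2] (1,0) acc=88 (h:8 v:88)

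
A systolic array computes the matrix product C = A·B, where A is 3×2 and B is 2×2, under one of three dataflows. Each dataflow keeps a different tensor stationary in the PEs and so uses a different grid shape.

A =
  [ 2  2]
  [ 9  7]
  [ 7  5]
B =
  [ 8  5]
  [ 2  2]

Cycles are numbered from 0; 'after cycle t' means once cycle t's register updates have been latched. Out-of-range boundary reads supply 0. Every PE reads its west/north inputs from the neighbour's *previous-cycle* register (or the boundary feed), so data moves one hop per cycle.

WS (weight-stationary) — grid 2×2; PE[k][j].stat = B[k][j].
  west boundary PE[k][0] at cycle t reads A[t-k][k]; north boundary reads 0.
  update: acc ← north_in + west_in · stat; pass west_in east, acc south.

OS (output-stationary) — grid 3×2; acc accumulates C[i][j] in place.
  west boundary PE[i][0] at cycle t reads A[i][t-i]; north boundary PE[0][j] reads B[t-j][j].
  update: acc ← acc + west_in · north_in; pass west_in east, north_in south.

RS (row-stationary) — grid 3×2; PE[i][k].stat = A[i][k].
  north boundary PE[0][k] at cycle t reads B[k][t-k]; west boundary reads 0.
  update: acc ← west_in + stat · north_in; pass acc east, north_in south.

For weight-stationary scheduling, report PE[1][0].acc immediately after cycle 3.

WS 2×2: PE[1][0] cycle-by-cycle (with neighbour feeds):
  step 0 · PE0,0: acc=16; fwd→2 fwd↓16
  step 0 · PE1,0: acc=0; fwd→0 fwd↓0
  step 1 · PE0,0: acc=72; fwd→9 fwd↓72
  step 1 · PE1,0: acc=20; fwd→2 fwd↓20
  step 2 · PE0,0: acc=56; fwd→7 fwd↓56
  step 2 · PE1,0: acc=86; fwd→7 fwd↓86
  step 3 · PE0,0: acc=0; fwd→0 fwd↓0
  step 3 · PE1,0: acc=66; fwd→5 fwd↓66

PE[1][0].acc = 66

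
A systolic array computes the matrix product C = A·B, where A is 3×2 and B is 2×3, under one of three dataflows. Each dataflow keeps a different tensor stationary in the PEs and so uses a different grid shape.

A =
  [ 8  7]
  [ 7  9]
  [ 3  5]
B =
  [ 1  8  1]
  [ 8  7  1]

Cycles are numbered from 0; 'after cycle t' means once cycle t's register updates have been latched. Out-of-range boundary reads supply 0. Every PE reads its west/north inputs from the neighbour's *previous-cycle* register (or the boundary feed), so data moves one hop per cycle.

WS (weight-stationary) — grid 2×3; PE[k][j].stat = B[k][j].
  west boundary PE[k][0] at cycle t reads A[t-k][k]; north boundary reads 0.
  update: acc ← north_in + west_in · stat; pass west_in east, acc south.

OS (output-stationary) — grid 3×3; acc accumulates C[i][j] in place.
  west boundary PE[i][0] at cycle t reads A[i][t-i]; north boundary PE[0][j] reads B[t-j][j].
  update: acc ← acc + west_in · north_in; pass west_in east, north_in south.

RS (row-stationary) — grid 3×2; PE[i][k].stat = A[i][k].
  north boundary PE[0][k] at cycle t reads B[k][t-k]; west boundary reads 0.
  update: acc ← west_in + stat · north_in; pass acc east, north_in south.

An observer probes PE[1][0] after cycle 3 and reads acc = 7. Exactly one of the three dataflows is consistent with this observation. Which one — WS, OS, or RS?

dataflow = RS

WS [2×3] PE[1][0] across cycles:
  t=0 PE[1][0]: acc=0 h=0 v=0
  t=1 PE[1][0]: acc=64 h=7 v=64
  t=2 PE[1][0]: acc=79 h=9 v=79
  t=3 PE[1][0]: acc=43 h=5 v=43
OS [3×3] PE[1][0] across cycles:
  t=0 PE[1][0]: acc=0 h=0 v=0
  t=1 PE[1][0]: acc=7 h=7 v=1
  t=2 PE[1][0]: acc=79 h=9 v=8
  t=3 PE[1][0]: acc=79 h=0 v=0
RS [3×2] PE[1][0] across cycles:
  t=0 PE[1][0]: acc=0 h=0 v=0
  t=1 PE[1][0]: acc=7 h=7 v=1
  t=2 PE[1][0]: acc=56 h=56 v=8
  t=3 PE[1][0]: acc=7 h=7 v=1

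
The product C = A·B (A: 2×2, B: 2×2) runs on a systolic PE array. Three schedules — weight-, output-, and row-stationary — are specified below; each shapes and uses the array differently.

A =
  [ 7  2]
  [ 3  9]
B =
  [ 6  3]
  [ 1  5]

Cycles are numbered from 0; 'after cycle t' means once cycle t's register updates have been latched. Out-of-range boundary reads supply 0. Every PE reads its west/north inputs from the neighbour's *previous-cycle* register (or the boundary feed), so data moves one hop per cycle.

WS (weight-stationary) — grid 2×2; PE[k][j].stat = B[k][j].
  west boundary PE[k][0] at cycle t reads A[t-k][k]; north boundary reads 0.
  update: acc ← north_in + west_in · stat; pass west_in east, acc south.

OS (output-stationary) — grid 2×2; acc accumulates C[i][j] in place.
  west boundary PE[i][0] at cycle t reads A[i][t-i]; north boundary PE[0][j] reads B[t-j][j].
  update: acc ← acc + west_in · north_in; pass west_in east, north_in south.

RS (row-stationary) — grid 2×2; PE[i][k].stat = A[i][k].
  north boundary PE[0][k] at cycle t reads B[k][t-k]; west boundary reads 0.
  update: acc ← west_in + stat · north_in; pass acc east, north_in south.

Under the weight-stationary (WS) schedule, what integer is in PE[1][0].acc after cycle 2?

WS on a 2×2 grid — tracing PE[1][0] and its feeders:
  step 0 · PE0,0: acc=42; fwd→7 fwd↓42
  step 0 · PE1,0: acc=0; fwd→0 fwd↓0
  step 1 · PE0,0: acc=18; fwd→3 fwd↓18
  step 1 · PE1,0: acc=44; fwd→2 fwd↓44
  step 2 · PE0,0: acc=0; fwd→0 fwd↓0
  step 2 · PE1,0: acc=27; fwd→9 fwd↓27

PE[1][0].acc = 27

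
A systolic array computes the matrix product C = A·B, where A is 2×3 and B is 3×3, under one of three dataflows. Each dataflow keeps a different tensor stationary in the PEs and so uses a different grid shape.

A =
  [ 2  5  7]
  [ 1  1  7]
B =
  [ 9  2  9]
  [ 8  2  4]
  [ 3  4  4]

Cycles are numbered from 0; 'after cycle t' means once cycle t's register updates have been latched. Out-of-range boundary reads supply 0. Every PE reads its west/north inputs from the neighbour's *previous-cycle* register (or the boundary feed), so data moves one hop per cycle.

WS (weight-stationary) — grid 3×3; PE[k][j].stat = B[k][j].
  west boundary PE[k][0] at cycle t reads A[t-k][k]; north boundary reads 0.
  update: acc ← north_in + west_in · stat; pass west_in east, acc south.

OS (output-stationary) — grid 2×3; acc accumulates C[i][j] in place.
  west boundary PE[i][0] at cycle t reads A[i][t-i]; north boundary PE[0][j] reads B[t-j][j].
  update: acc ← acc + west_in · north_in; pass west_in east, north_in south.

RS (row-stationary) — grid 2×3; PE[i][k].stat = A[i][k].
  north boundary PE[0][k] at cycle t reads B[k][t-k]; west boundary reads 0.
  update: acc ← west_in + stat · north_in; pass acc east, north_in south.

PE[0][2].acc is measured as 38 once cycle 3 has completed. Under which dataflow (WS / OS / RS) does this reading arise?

WS [3×3] PE[0][2] across cycles:
  cycle 0: PE[0][2] → acc 0, east 0, south 0
  cycle 1: PE[0][2] → acc 0, east 0, south 0
  cycle 2: PE[0][2] → acc 18, east 2, south 18
  cycle 3: PE[0][2] → acc 9, east 1, south 9
OS [2×3] PE[0][2] across cycles:
  cycle 0: PE[0][2] → acc 0, east 0, south 0
  cycle 1: PE[0][2] → acc 0, east 0, south 0
  cycle 2: PE[0][2] → acc 18, east 2, south 9
  cycle 3: PE[0][2] → acc 38, east 5, south 4
RS [2×3] PE[0][2] across cycles:
  cycle 0: PE[0][2] → acc 0, east 0, south 0
  cycle 1: PE[0][2] → acc 0, east 0, south 0
  cycle 2: PE[0][2] → acc 79, east 79, south 3
  cycle 3: PE[0][2] → acc 42, east 42, south 4

dataflow = OS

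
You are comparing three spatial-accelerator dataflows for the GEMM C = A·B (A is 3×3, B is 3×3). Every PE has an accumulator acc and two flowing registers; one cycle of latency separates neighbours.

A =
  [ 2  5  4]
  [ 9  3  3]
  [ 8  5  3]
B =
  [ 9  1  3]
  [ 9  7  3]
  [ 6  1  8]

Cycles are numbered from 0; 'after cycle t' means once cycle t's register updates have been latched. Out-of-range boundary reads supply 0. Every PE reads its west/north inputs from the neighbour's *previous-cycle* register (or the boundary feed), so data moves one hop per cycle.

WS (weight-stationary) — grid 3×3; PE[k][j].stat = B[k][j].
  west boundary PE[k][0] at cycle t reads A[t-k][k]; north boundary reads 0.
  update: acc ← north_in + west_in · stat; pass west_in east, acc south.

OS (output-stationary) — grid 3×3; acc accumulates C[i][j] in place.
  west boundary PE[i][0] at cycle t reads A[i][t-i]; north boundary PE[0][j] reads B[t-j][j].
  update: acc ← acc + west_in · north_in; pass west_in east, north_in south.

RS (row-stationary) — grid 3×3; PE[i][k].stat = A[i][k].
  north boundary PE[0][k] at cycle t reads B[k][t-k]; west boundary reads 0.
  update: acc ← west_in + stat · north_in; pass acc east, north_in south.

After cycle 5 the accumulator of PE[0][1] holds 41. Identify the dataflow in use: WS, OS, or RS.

dataflow = OS

Under WS (3×3), PE[0][1]:
  c0 r0c1: 0 / 0 / 0
  c1 r0c1: 2 / 2 / 2
  c2 r0c1: 9 / 9 / 9
  c3 r0c1: 8 / 8 / 8
  c4 r0c1: 0 / 0 / 0
  c5 r0c1: 0 / 0 / 0
Under OS (3×3), PE[0][1]:
  c0 r0c1: 0 / 0 / 0
  c1 r0c1: 2 / 2 / 1
  c2 r0c1: 37 / 5 / 7
  c3 r0c1: 41 / 4 / 1
  c4 r0c1: 41 / 0 / 0
  c5 r0c1: 41 / 0 / 0
Under RS (3×3), PE[0][1]:
  c0 r0c1: 0 / 0 / 0
  c1 r0c1: 63 / 63 / 9
  c2 r0c1: 37 / 37 / 7
  c3 r0c1: 21 / 21 / 3
  c4 r0c1: 0 / 0 / 0
  c5 r0c1: 0 / 0 / 0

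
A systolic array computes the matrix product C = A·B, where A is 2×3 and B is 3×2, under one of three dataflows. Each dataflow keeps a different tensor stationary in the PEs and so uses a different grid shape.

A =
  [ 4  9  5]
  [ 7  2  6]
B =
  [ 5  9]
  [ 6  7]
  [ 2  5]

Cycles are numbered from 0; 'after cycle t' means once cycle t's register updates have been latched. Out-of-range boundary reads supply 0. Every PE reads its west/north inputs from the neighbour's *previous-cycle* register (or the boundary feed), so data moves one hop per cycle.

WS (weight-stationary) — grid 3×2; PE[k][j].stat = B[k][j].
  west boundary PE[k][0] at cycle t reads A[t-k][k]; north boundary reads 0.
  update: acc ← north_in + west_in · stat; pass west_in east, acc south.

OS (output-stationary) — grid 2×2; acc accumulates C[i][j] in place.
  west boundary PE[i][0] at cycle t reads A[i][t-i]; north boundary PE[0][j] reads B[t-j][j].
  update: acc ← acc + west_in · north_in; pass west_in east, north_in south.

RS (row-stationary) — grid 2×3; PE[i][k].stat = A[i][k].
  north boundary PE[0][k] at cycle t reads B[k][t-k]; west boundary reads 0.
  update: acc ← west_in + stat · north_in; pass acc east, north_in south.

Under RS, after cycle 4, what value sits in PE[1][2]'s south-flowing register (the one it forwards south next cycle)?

register = 5

Tracing RS — 2×3 array, target PE[1][2]:
  [0] (0,2) acc=0 (h:0 v:0)
  [0] (1,1) acc=0 (h:0 v:0)
  [0] (1,2) acc=0 (h:0 v:0)
  [1] (0,2) acc=0 (h:0 v:0)
  [1] (1,1) acc=0 (h:0 v:0)
  [1] (1,2) acc=0 (h:0 v:0)
  [2] (0,2) acc=84 (h:84 v:2)
  [2] (1,1) acc=47 (h:47 v:6)
  [2] (1,2) acc=0 (h:0 v:0)
  [3] (0,2) acc=124 (h:124 v:5)
  [3] (1,1) acc=77 (h:77 v:7)
  [3] (1,2) acc=59 (h:59 v:2)
  [4] (0,2) acc=0 (h:0 v:0)
  [4] (1,1) acc=0 (h:0 v:0)
  [4] (1,2) acc=107 (h:107 v:5)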